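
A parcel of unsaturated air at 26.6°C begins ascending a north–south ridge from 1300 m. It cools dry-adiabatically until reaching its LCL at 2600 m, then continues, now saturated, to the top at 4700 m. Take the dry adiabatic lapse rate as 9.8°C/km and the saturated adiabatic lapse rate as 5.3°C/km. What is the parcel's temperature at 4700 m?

Dry to 2600 m: -9.8 × 1.3 km = -12.74°C, so T = 13.86°C.
Saturated to 4700 m: -5.3 × 2.1 km = -11.13°C, so T = 2.73°C.

2.73°C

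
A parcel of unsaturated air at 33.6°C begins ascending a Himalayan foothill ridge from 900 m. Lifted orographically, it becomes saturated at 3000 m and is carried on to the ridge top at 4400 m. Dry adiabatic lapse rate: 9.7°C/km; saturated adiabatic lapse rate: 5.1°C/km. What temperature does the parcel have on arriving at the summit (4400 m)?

900 → 3000 m (dry, 9.7°C/km): ΔT = -9.7 × 2.1 = -20.37°C → T = 13.23°C
3000 → 4400 m (saturated, 5.1°C/km): ΔT = -5.1 × 1.4 = -7.14°C → T = 6.09°C

6.09°C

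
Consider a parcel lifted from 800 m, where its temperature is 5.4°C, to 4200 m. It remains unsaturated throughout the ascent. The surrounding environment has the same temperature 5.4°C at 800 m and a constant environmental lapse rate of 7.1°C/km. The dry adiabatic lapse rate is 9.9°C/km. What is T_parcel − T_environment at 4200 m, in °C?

-9.52°C (parcel cooler than environment)

Parcel:
  From 800 m to 4200 m (dry): cools by 9.9 × 3.4 = 33.66°C, giving -28.26°C.
Environment:
  From 800 m to 4200 m (environment): cools by 7.1 × 3.4 = 24.14°C, giving -18.74°C.
T_parcel − T_env = -28.26 − (-18.74) = -9.52°C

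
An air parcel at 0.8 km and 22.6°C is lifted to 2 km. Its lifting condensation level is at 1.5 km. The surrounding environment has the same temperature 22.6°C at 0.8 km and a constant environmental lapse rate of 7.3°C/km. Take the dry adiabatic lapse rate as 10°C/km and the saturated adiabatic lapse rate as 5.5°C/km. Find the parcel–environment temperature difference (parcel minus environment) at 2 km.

-0.99°C (parcel cooler than environment)

Parcel:
  Dry to 1500 m: -10 × 0.7 km = -7°C, so T = 15.6°C.
  Saturated to 2000 m: -5.5 × 0.5 km = -2.75°C, so T = 12.85°C.
Environment:
  Environment to 2000 m: -7.3 × 1.2 km = -8.76°C, so T = 13.84°C.
T_parcel − T_env = 12.85 − 13.84 = -0.99°C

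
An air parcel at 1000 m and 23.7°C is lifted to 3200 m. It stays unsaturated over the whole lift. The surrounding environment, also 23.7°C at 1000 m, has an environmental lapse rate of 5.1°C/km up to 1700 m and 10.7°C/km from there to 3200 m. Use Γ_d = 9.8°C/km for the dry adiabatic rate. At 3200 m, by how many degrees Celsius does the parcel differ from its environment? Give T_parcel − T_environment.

-1.94°C (parcel cooler than environment)

Parcel:
  1000–3200 m, dry: Δz = 2.2 km ⇒ ΔT = -21.56°C; T = 2.14°C
Environment:
  1000–1700 m, environment, lower layer: Δz = 0.7 km ⇒ ΔT = -3.57°C; T = 20.13°C
  1700–3200 m, environment, upper layer: Δz = 1.5 km ⇒ ΔT = -16.05°C; T = 4.08°C
T_parcel − T_env = 2.14 − 4.08 = -1.94°C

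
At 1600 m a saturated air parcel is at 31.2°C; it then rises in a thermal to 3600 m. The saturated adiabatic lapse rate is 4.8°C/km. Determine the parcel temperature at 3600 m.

21.6°C

1600–3600 m, saturated adiabatic: Δz = 2 km ⇒ ΔT = -9.6°C; T = 21.6°C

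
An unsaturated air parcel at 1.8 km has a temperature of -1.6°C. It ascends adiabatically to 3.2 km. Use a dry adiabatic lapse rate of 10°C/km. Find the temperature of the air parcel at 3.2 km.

1800–3200 m, dry adiabatic: Δz = 1.4 km ⇒ ΔT = -14°C; T = -15.6°C

-15.6°C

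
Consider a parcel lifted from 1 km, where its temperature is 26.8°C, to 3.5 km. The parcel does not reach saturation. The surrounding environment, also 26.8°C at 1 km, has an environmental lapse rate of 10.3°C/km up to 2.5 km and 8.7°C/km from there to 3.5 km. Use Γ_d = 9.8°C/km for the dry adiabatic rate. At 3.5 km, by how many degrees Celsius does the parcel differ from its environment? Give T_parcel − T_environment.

-0.35°C (parcel cooler than environment)

Parcel:
  1000 → 3500 m (dry, 9.8°C/km): ΔT = -9.8 × 2.5 = -24.5°C → T = 2.3°C
Environment:
  1000 → 2500 m (environment, lower layer, 10.3°C/km): ΔT = -10.3 × 1.5 = -15.45°C → T = 11.35°C
  2500 → 3500 m (environment, upper layer, 8.7°C/km): ΔT = -8.7 × 1 = -8.7°C → T = 2.65°C
T_parcel − T_env = 2.3 − 2.65 = -0.35°C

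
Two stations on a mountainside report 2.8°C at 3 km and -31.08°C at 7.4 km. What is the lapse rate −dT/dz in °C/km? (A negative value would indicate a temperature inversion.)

Γ = −ΔT/Δz = (2.8 − (-31.08)) / (7400 − 3000) m
  = 33.88°C / 4.4 km = 7.7°C/km

7.7°C/km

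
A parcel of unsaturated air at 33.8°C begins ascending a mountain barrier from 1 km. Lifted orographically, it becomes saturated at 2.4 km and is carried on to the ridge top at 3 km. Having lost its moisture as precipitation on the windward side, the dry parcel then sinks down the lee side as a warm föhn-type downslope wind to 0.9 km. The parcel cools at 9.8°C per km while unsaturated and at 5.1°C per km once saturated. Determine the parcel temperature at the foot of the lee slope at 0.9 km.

37.6°C

1000–2400 m, dry: Δz = 1.4 km ⇒ ΔT = -13.72°C; T = 20.08°C
2400–3000 m, saturated: Δz = 0.6 km ⇒ ΔT = -3.06°C; T = 17.02°C
3000–900 m, dry descent: Δz = 2.1 km ⇒ ΔT = +20.58°C; T = 37.6°C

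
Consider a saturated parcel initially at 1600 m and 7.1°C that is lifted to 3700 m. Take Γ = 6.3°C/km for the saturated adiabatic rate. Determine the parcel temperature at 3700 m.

1600–3700 m, saturated adiabatic: Δz = 2.1 km ⇒ ΔT = -13.23°C; T = -6.13°C

-6.13°C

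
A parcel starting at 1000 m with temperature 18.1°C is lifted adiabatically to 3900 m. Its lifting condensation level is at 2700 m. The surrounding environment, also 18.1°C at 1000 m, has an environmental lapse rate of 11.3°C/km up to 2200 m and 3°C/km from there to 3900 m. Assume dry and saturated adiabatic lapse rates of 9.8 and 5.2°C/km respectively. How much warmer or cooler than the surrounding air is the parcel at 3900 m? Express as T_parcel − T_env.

Parcel:
  1000–2700 m, dry: Δz = 1.7 km ⇒ ΔT = -16.66°C; T = 1.44°C
  2700–3900 m, saturated: Δz = 1.2 km ⇒ ΔT = -6.24°C; T = -4.8°C
Environment:
  1000–2200 m, environment, lower layer: Δz = 1.2 km ⇒ ΔT = -13.56°C; T = 4.54°C
  2200–3900 m, environment, upper layer: Δz = 1.7 km ⇒ ΔT = -5.1°C; T = -0.56°C
T_parcel − T_env = -4.8 − (-0.56) = -4.24°C

-4.24°C (parcel cooler than environment)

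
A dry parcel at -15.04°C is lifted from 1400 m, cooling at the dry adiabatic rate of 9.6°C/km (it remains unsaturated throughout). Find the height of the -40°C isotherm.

Height above start = (-15.04 − (-40)) / 9.6 = 2.6 km
Altitude = 1400 m + 2600 m = 4000 m

4000 m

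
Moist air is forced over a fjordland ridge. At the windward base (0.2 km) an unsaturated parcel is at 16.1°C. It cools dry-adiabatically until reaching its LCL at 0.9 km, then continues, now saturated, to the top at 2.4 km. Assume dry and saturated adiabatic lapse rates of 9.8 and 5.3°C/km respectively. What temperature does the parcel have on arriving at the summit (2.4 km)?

200 → 900 m (dry, 9.8°C/km): ΔT = -9.8 × 0.7 = -6.86°C → T = 9.24°C
900 → 2400 m (saturated, 5.3°C/km): ΔT = -5.3 × 1.5 = -7.95°C → T = 1.29°C

1.29°C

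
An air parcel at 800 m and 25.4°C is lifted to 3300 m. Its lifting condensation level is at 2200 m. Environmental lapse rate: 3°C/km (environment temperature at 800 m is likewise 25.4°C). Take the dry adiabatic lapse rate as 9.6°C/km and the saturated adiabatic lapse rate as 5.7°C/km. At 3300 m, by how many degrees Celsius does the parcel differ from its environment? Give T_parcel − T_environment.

-12.21°C (parcel cooler than environment)

Parcel:
  Dry to 2200 m: -9.6 × 1.4 km = -13.44°C, so T = 11.96°C.
  Saturated to 3300 m: -5.7 × 1.1 km = -6.27°C, so T = 5.69°C.
Environment:
  Environment to 3300 m: -3 × 2.5 km = -7.5°C, so T = 17.9°C.
T_parcel − T_env = 5.69 − 17.9 = -12.21°C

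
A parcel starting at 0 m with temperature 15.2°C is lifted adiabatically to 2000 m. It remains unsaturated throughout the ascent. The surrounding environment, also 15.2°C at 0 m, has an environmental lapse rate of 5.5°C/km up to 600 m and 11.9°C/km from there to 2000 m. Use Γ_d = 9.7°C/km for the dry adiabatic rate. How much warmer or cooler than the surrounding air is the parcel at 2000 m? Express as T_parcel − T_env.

Parcel:
  0–2000 m, dry: Δz = 2 km ⇒ ΔT = -19.4°C; T = -4.2°C
Environment:
  0–600 m, environment, lower layer: Δz = 0.6 km ⇒ ΔT = -3.3°C; T = 11.9°C
  600–2000 m, environment, upper layer: Δz = 1.4 km ⇒ ΔT = -16.66°C; T = -4.76°C
T_parcel − T_env = -4.2 − (-4.76) = +0.56°C

+0.56°C (parcel warmer than environment)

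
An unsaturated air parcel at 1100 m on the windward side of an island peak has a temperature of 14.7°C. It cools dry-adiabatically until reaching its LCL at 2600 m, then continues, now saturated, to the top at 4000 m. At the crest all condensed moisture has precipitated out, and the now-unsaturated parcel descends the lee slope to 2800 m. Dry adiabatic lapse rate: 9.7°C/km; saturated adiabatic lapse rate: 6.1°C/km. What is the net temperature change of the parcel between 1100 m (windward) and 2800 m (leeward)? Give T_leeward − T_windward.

1100–2600 m, dry: Δz = 1.5 km ⇒ ΔT = -14.55°C; T = 0.15°C
2600–4000 m, saturated: Δz = 1.4 km ⇒ ΔT = -8.54°C; T = -8.39°C
4000–2800 m, dry descent: Δz = 1.2 km ⇒ ΔT = +11.64°C; T = 3.25°C
Net change vs windward start: 3.25 − 14.7 = -11.45°C

-11.45°C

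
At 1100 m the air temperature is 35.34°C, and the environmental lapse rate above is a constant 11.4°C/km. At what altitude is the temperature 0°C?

4200 m

Height above start = (35.34 − 0) / 11.4 = 3.1 km
Altitude = 1100 m + 3100 m = 4200 m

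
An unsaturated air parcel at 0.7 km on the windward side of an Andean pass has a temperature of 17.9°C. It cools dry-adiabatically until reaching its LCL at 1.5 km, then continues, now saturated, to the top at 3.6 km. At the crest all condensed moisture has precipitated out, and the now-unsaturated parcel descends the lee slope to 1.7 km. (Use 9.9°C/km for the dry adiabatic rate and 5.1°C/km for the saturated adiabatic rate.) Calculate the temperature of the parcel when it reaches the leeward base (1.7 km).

From 700 m to 1500 m (dry): cools by 9.9 × 0.8 = 7.92°C, giving 9.98°C.
From 1500 m to 3600 m (saturated): cools by 5.1 × 2.1 = 10.71°C, giving -0.73°C.
From 3600 m to 1700 m (dry descent): warms by 9.9 × 1.9 = 18.81°C, giving 18.08°C.

18.08°C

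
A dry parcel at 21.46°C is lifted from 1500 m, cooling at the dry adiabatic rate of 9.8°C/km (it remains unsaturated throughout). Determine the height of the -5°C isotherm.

4200 m

Height above start = (21.46 − (-5)) / 9.8 = 2.7 km
Altitude = 1500 m + 2700 m = 4200 m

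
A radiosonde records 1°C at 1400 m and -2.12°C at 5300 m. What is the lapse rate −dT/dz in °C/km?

0.8°C/km

Γ = −ΔT/Δz = (1 − (-2.12)) / (5300 − 1400) m
  = 3.12°C / 3.9 km = 0.8°C/km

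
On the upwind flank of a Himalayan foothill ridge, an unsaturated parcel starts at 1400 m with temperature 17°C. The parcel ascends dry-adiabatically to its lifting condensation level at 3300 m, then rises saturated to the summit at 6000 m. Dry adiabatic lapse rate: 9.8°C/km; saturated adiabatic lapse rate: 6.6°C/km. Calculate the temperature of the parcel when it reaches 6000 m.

-19.44°C

1400 → 3300 m (dry, 9.8°C/km): ΔT = -9.8 × 1.9 = -18.62°C → T = -1.62°C
3300 → 6000 m (saturated, 6.6°C/km): ΔT = -6.6 × 2.7 = -17.82°C → T = -19.44°C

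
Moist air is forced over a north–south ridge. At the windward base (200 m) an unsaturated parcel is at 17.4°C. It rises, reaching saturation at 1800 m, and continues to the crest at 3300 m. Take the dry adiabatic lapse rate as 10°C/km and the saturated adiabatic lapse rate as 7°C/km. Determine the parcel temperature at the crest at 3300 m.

-9.1°C

From 200 m to 1800 m (dry): cools by 10 × 1.6 = 16°C, giving 1.4°C.
From 1800 m to 3300 m (saturated): cools by 7 × 1.5 = 10.5°C, giving -9.1°C.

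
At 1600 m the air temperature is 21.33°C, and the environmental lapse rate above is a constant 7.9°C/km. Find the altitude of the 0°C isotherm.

Height above start = (21.33 − 0) / 7.9 = 2.7 km
Altitude = 1600 m + 2700 m = 4300 m

4300 m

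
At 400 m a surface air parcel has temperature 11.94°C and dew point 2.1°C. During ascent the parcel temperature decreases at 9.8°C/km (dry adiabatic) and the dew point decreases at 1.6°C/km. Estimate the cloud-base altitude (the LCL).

T and T_d converge at 9.8 − 1.6 = 8.2°C per km
Height above start = (11.94 − 2.1) / 8.2 = 1.2 km
LCL altitude = 400 m + 1200 m = 1600 m

1600 m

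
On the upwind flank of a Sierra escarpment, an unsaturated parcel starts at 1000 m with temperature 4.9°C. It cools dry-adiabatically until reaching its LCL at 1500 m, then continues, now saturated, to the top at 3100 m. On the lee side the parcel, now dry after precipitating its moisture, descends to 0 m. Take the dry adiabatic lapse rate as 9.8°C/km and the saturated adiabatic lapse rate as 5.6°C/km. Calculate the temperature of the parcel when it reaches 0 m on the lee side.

21.42°C

From 1000 m to 1500 m (dry): cools by 9.8 × 0.5 = 4.9°C, giving 0°C.
From 1500 m to 3100 m (saturated): cools by 5.6 × 1.6 = 8.96°C, giving -8.96°C.
From 3100 m to 0 m (dry descent): warms by 9.8 × 3.1 = 30.38°C, giving 21.42°C.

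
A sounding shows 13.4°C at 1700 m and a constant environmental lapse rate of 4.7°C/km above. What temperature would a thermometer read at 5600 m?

1700 → 5600 m (environmental, 4.7°C/km): ΔT = -4.7 × 3.9 = -18.33°C → T = -4.93°C

-4.93°C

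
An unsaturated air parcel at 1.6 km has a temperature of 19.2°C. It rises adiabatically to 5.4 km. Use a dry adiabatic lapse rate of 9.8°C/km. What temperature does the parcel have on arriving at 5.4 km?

From 1600 m to 5400 m (dry adiabatic): cools by 9.8 × 3.8 = 37.24°C, giving -18.04°C.

-18.04°C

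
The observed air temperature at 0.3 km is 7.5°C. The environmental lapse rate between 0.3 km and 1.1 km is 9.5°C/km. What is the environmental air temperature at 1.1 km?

-0.1°C

Environmental to 1100 m: -9.5 × 0.8 km = -7.6°C, so T = -0.1°C.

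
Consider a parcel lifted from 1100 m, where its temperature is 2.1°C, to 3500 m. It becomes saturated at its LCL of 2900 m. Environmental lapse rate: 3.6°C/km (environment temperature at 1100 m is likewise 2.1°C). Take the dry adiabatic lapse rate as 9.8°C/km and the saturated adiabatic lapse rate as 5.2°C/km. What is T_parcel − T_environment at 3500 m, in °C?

-12.12°C (parcel cooler than environment)

Parcel:
  1100 → 2900 m (dry, 9.8°C/km): ΔT = -9.8 × 1.8 = -17.64°C → T = -15.54°C
  2900 → 3500 m (saturated, 5.2°C/km): ΔT = -5.2 × 0.6 = -3.12°C → T = -18.66°C
Environment:
  1100 → 3500 m (environment, 3.6°C/km): ΔT = -3.6 × 2.4 = -8.64°C → T = -6.54°C
T_parcel − T_env = -18.66 − (-6.54) = -12.12°C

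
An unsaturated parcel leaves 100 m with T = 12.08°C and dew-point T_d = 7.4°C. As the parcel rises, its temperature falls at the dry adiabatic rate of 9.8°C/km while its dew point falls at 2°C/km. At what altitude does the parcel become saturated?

T and T_d converge at 9.8 − 2 = 7.8°C per km
Height above start = (12.08 − 7.4) / 7.8 = 0.6 km
LCL altitude = 100 m + 600 m = 700 m

700 m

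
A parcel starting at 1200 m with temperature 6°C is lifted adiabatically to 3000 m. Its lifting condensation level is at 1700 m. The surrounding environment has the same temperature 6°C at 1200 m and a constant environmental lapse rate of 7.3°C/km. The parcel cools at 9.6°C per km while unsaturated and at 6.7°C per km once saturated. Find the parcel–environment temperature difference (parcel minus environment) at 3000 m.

-0.37°C (parcel cooler than environment)

Parcel:
  From 1200 m to 1700 m (dry): cools by 9.6 × 0.5 = 4.8°C, giving 1.2°C.
  From 1700 m to 3000 m (saturated): cools by 6.7 × 1.3 = 8.71°C, giving -7.51°C.
Environment:
  From 1200 m to 3000 m (environment): cools by 7.3 × 1.8 = 13.14°C, giving -7.14°C.
T_parcel − T_env = -7.51 − (-7.14) = -0.37°C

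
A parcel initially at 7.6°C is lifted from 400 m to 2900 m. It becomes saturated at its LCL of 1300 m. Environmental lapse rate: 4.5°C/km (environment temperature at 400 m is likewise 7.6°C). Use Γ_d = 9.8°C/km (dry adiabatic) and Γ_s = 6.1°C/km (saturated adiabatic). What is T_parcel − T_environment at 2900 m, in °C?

Parcel:
  Dry to 1300 m: -9.8 × 0.9 km = -8.82°C, so T = -1.22°C.
  Saturated to 2900 m: -6.1 × 1.6 km = -9.76°C, so T = -10.98°C.
Environment:
  Environment to 2900 m: -4.5 × 2.5 km = -11.25°C, so T = -3.65°C.
T_parcel − T_env = -10.98 − (-3.65) = -7.33°C

-7.33°C (parcel cooler than environment)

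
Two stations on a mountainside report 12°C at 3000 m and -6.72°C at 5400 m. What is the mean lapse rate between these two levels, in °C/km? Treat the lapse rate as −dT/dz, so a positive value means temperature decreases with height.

7.8°C/km

Γ = −ΔT/Δz = (12 − (-6.72)) / (5400 − 3000) m
  = 18.72°C / 2.4 km = 7.8°C/km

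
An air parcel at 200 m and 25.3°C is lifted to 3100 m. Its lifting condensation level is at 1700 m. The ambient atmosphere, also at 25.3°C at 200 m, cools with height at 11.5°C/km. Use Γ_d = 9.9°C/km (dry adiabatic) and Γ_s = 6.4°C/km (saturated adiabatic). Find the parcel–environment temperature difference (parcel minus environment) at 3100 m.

+9.54°C (parcel warmer than environment)

Parcel:
  Dry to 1700 m: -9.9 × 1.5 km = -14.85°C, so T = 10.45°C.
  Saturated to 3100 m: -6.4 × 1.4 km = -8.96°C, so T = 1.49°C.
Environment:
  Environment to 3100 m: -11.5 × 2.9 km = -33.35°C, so T = -8.05°C.
T_parcel − T_env = 1.49 − (-8.05) = +9.54°C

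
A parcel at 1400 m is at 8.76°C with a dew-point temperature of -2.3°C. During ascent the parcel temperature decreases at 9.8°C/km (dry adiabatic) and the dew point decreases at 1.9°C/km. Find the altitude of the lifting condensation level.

T and T_d converge at 9.8 − 1.9 = 7.9°C per km
Height above start = (8.76 − (-2.3)) / 7.9 = 1.4 km
LCL altitude = 1400 m + 1400 m = 2800 m

2800 m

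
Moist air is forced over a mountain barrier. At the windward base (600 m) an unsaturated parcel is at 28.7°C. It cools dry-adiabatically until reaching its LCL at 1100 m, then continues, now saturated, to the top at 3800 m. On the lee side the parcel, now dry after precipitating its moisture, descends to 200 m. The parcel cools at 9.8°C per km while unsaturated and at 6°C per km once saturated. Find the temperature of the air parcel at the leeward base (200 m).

600–1100 m, dry: Δz = 0.5 km ⇒ ΔT = -4.9°C; T = 23.8°C
1100–3800 m, saturated: Δz = 2.7 km ⇒ ΔT = -16.2°C; T = 7.6°C
3800–200 m, dry descent: Δz = 3.6 km ⇒ ΔT = +35.28°C; T = 42.88°C

42.88°C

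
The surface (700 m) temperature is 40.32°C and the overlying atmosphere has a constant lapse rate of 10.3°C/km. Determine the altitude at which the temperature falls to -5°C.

Height above start = (40.32 − (-5)) / 10.3 = 4.4 km
Altitude = 700 m + 4400 m = 5100 m

5100 m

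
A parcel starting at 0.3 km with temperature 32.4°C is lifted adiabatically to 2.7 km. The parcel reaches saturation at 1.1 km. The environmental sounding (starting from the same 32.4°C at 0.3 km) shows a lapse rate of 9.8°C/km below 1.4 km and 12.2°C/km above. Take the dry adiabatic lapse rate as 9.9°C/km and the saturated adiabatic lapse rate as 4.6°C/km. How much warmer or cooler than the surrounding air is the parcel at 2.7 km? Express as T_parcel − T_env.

Parcel:
  From 300 m to 1100 m (dry): cools by 9.9 × 0.8 = 7.92°C, giving 24.48°C.
  From 1100 m to 2700 m (saturated): cools by 4.6 × 1.6 = 7.36°C, giving 17.12°C.
Environment:
  From 300 m to 1400 m (environment, lower layer): cools by 9.8 × 1.1 = 10.78°C, giving 21.62°C.
  From 1400 m to 2700 m (environment, upper layer): cools by 12.2 × 1.3 = 15.86°C, giving 5.76°C.
T_parcel − T_env = 17.12 − 5.76 = +11.36°C

+11.36°C (parcel warmer than environment)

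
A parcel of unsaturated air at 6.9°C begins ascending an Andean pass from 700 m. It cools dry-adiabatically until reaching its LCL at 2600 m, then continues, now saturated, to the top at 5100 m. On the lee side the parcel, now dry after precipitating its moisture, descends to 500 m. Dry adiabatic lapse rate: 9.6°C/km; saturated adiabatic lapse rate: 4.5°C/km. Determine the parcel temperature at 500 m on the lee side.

21.57°C

From 700 m to 2600 m (dry): cools by 9.6 × 1.9 = 18.24°C, giving -11.34°C.
From 2600 m to 5100 m (saturated): cools by 4.5 × 2.5 = 11.25°C, giving -22.59°C.
From 5100 m to 500 m (dry descent): warms by 9.6 × 4.6 = 44.16°C, giving 21.57°C.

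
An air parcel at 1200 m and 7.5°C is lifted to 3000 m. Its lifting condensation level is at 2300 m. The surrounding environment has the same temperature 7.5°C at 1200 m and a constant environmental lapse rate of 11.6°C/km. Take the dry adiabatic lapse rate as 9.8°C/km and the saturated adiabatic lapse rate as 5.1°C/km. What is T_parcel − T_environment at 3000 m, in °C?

Parcel:
  1200 → 2300 m (dry, 9.8°C/km): ΔT = -9.8 × 1.1 = -10.78°C → T = -3.28°C
  2300 → 3000 m (saturated, 5.1°C/km): ΔT = -5.1 × 0.7 = -3.57°C → T = -6.85°C
Environment:
  1200 → 3000 m (environment, 11.6°C/km): ΔT = -11.6 × 1.8 = -20.88°C → T = -13.38°C
T_parcel − T_env = -6.85 − (-13.38) = +6.53°C

+6.53°C (parcel warmer than environment)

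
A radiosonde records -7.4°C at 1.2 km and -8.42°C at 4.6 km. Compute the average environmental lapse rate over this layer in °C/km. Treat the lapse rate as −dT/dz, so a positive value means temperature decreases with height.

Γ = −ΔT/Δz = (-7.4 − (-8.42)) / (4600 − 1200) m
  = 1.02°C / 3.4 km = 0.3°C/km

0.3°C/km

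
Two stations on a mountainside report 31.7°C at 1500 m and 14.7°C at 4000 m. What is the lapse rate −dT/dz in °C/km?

6.8°C/km

Γ = −ΔT/Δz = (31.7 − 14.7) / (4000 − 1500) m
  = 17°C / 2.5 km = 6.8°C/km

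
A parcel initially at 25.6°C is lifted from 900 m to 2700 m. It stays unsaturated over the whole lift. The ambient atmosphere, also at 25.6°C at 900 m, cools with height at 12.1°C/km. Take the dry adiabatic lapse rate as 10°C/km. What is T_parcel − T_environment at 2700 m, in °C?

+3.78°C (parcel warmer than environment)

Parcel:
  From 900 m to 2700 m (dry): cools by 10 × 1.8 = 18°C, giving 7.6°C.
Environment:
  From 900 m to 2700 m (environment): cools by 12.1 × 1.8 = 21.78°C, giving 3.82°C.
T_parcel − T_env = 7.6 − 3.82 = +3.78°C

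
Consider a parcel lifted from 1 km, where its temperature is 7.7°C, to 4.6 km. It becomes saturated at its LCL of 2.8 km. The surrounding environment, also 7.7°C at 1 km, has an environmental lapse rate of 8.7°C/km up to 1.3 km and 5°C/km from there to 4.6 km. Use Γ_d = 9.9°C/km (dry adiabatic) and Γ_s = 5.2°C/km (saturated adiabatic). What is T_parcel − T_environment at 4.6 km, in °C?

Parcel:
  1000 → 2800 m (dry, 9.9°C/km): ΔT = -9.9 × 1.8 = -17.82°C → T = -10.12°C
  2800 → 4600 m (saturated, 5.2°C/km): ΔT = -5.2 × 1.8 = -9.36°C → T = -19.48°C
Environment:
  1000 → 1300 m (environment, lower layer, 8.7°C/km): ΔT = -8.7 × 0.3 = -2.61°C → T = 5.09°C
  1300 → 4600 m (environment, upper layer, 5°C/km): ΔT = -5 × 3.3 = -16.5°C → T = -11.41°C
T_parcel − T_env = -19.48 − (-11.41) = -8.07°C

-8.07°C (parcel cooler than environment)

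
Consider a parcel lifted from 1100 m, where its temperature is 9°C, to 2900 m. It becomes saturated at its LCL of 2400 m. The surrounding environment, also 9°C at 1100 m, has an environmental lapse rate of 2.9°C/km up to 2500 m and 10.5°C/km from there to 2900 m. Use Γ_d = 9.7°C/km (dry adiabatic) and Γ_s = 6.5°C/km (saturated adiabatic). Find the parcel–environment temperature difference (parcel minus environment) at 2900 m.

-7.6°C (parcel cooler than environment)

Parcel:
  1100–2400 m, dry: Δz = 1.3 km ⇒ ΔT = -12.61°C; T = -3.61°C
  2400–2900 m, saturated: Δz = 0.5 km ⇒ ΔT = -3.25°C; T = -6.86°C
Environment:
  1100–2500 m, environment, lower layer: Δz = 1.4 km ⇒ ΔT = -4.06°C; T = 4.94°C
  2500–2900 m, environment, upper layer: Δz = 0.4 km ⇒ ΔT = -4.2°C; T = 0.74°C
T_parcel − T_env = -6.86 − 0.74 = -7.6°C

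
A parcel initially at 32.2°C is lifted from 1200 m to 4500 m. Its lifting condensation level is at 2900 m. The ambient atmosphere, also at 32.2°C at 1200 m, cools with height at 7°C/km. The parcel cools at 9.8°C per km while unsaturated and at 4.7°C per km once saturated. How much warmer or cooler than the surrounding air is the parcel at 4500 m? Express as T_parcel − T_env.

-1.08°C (parcel cooler than environment)

Parcel:
  1200 → 2900 m (dry, 9.8°C/km): ΔT = -9.8 × 1.7 = -16.66°C → T = 15.54°C
  2900 → 4500 m (saturated, 4.7°C/km): ΔT = -4.7 × 1.6 = -7.52°C → T = 8.02°C
Environment:
  1200 → 4500 m (environment, 7°C/km): ΔT = -7 × 3.3 = -23.1°C → T = 9.1°C
T_parcel − T_env = 8.02 − 9.1 = -1.08°C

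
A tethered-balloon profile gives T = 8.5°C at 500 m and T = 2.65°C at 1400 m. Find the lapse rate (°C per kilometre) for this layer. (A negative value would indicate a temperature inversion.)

6.5°C/km

Γ = −ΔT/Δz = (8.5 − 2.65) / (1400 − 500) m
  = 5.85°C / 0.9 km = 6.5°C/km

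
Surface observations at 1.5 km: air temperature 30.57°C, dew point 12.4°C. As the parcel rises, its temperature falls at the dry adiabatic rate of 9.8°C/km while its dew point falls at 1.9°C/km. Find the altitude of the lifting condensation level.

T and T_d converge at 9.8 − 1.9 = 7.9°C per km
Height above start = (30.57 − 12.4) / 7.9 = 2.3 km
LCL altitude = 1500 m + 2300 m = 3800 m

3.8 km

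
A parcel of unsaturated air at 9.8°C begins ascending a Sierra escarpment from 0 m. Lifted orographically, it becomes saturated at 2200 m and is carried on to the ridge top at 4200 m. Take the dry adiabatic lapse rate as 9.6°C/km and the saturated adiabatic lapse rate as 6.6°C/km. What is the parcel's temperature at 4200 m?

0–2200 m, dry: Δz = 2.2 km ⇒ ΔT = -21.12°C; T = -11.32°C
2200–4200 m, saturated: Δz = 2 km ⇒ ΔT = -13.2°C; T = -24.52°C

-24.52°C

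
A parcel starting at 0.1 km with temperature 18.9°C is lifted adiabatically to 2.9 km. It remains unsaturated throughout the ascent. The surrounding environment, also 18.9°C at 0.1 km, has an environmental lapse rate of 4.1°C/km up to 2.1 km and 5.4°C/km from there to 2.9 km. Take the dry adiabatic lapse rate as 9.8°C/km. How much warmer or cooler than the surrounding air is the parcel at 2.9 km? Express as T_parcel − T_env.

-14.92°C (parcel cooler than environment)

Parcel:
  From 100 m to 2900 m (dry): cools by 9.8 × 2.8 = 27.44°C, giving -8.54°C.
Environment:
  From 100 m to 2100 m (environment, lower layer): cools by 4.1 × 2 = 8.2°C, giving 10.7°C.
  From 2100 m to 2900 m (environment, upper layer): cools by 5.4 × 0.8 = 4.32°C, giving 6.38°C.
T_parcel − T_env = -8.54 − 6.38 = -14.92°C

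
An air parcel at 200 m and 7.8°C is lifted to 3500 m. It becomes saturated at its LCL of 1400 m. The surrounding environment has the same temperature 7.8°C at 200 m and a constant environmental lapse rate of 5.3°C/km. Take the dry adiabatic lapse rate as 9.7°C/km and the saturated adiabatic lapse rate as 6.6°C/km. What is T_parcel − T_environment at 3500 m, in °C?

-8.01°C (parcel cooler than environment)

Parcel:
  Dry to 1400 m: -9.7 × 1.2 km = -11.64°C, so T = -3.84°C.
  Saturated to 3500 m: -6.6 × 2.1 km = -13.86°C, so T = -17.7°C.
Environment:
  Environment to 3500 m: -5.3 × 3.3 km = -17.49°C, so T = -9.69°C.
T_parcel − T_env = -17.7 − (-9.69) = -8.01°C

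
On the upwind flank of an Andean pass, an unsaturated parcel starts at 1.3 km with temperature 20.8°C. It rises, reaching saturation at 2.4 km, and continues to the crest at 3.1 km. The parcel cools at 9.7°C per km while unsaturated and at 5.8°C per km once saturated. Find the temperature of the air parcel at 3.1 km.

1300 → 2400 m (dry, 9.7°C/km): ΔT = -9.7 × 1.1 = -10.67°C → T = 10.13°C
2400 → 3100 m (saturated, 5.8°C/km): ΔT = -5.8 × 0.7 = -4.06°C → T = 6.07°C

6.07°C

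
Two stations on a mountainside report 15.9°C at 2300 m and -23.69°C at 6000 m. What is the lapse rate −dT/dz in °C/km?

10.7°C/km

Γ = −ΔT/Δz = (15.9 − (-23.69)) / (6000 − 2300) m
  = 39.59°C / 3.7 km = 10.7°C/km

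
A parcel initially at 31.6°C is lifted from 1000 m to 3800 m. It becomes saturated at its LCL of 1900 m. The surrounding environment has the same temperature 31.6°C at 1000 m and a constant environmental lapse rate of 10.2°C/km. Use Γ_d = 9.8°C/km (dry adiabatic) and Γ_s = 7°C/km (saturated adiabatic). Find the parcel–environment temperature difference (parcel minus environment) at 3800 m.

Parcel:
  1000–1900 m, dry: Δz = 0.9 km ⇒ ΔT = -8.82°C; T = 22.78°C
  1900–3800 m, saturated: Δz = 1.9 km ⇒ ΔT = -13.3°C; T = 9.48°C
Environment:
  1000–3800 m, environment: Δz = 2.8 km ⇒ ΔT = -28.56°C; T = 3.04°C
T_parcel − T_env = 9.48 − 3.04 = +6.44°C

+6.44°C (parcel warmer than environment)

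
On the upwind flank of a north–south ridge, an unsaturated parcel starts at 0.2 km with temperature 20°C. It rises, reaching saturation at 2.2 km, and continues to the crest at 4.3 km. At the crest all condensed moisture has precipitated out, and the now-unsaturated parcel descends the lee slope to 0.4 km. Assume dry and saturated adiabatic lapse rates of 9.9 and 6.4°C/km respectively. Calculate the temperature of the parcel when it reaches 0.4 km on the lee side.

25.37°C

Dry to 2200 m: -9.9 × 2 km = -19.8°C, so T = 0.2°C.
Saturated to 4300 m: -6.4 × 2.1 km = -13.44°C, so T = -13.24°C.
Dry descent to 400 m: +9.9 × 3.9 km = +38.61°C, so T = 25.37°C.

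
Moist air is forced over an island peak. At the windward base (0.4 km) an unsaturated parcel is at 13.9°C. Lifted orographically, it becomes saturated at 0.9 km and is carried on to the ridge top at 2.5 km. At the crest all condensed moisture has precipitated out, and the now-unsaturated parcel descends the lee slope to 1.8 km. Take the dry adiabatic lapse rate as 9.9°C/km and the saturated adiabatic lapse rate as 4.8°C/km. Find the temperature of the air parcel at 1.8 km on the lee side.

8.2°C

400 → 900 m (dry, 9.9°C/km): ΔT = -9.9 × 0.5 = -4.95°C → T = 8.95°C
900 → 2500 m (saturated, 4.8°C/km): ΔT = -4.8 × 1.6 = -7.68°C → T = 1.27°C
2500 → 1800 m (dry descent, 9.9°C/km): ΔT = +9.9 × 0.7 = +6.93°C → T = 8.2°C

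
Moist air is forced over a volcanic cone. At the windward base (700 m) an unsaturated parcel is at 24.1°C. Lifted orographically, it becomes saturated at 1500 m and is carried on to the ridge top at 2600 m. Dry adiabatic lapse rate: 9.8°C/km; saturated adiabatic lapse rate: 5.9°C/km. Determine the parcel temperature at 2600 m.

9.77°C

Dry to 1500 m: -9.8 × 0.8 km = -7.84°C, so T = 16.26°C.
Saturated to 2600 m: -5.9 × 1.1 km = -6.49°C, so T = 9.77°C.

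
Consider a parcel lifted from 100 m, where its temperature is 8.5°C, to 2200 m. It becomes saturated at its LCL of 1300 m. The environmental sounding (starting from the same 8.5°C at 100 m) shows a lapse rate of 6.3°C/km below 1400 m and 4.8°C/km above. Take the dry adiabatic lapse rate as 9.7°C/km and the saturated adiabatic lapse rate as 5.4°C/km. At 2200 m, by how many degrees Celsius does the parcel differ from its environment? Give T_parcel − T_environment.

-4.47°C (parcel cooler than environment)

Parcel:
  100–1300 m, dry: Δz = 1.2 km ⇒ ΔT = -11.64°C; T = -3.14°C
  1300–2200 m, saturated: Δz = 0.9 km ⇒ ΔT = -4.86°C; T = -8°C
Environment:
  100–1400 m, environment, lower layer: Δz = 1.3 km ⇒ ΔT = -8.19°C; T = 0.31°C
  1400–2200 m, environment, upper layer: Δz = 0.8 km ⇒ ΔT = -3.84°C; T = -3.53°C
T_parcel − T_env = -8 − (-3.53) = -4.47°C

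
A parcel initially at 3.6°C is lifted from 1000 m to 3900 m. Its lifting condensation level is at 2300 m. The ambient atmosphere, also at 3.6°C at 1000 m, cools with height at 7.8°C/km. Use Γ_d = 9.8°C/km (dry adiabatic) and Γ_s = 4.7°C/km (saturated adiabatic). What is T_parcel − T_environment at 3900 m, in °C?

Parcel:
  Dry to 2300 m: -9.8 × 1.3 km = -12.74°C, so T = -9.14°C.
  Saturated to 3900 m: -4.7 × 1.6 km = -7.52°C, so T = -16.66°C.
Environment:
  Environment to 3900 m: -7.8 × 2.9 km = -22.62°C, so T = -19.02°C.
T_parcel − T_env = -16.66 − (-19.02) = +2.36°C

+2.36°C (parcel warmer than environment)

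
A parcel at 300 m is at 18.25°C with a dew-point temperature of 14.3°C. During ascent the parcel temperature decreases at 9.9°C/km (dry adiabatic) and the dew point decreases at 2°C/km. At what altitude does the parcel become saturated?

800 m

T and T_d converge at 9.9 − 2 = 7.9°C per km
Height above start = (18.25 − 14.3) / 7.9 = 0.5 km
LCL altitude = 300 m + 500 m = 800 m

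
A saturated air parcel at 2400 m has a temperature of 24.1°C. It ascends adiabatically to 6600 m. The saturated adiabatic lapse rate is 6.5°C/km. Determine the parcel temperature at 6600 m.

2400–6600 m, saturated adiabatic: Δz = 4.2 km ⇒ ΔT = -27.3°C; T = -3.2°C

-3.2°C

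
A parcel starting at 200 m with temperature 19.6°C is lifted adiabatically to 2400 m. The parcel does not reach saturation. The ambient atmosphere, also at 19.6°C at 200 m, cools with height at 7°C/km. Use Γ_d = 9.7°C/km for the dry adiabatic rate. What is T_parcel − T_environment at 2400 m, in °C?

Parcel:
  Dry to 2400 m: -9.7 × 2.2 km = -21.34°C, so T = -1.74°C.
Environment:
  Environment to 2400 m: -7 × 2.2 km = -15.4°C, so T = 4.2°C.
T_parcel − T_env = -1.74 − 4.2 = -5.94°C

-5.94°C (parcel cooler than environment)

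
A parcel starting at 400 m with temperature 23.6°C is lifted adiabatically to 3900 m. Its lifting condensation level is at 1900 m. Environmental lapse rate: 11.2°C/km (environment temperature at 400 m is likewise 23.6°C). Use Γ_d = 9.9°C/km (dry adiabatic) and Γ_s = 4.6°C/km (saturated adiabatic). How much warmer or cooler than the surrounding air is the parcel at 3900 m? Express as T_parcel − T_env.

Parcel:
  400 → 1900 m (dry, 9.9°C/km): ΔT = -9.9 × 1.5 = -14.85°C → T = 8.75°C
  1900 → 3900 m (saturated, 4.6°C/km): ΔT = -4.6 × 2 = -9.2°C → T = -0.45°C
Environment:
  400 → 3900 m (environment, 11.2°C/km): ΔT = -11.2 × 3.5 = -39.2°C → T = -15.6°C
T_parcel − T_env = -0.45 − (-15.6) = +15.15°C

+15.15°C (parcel warmer than environment)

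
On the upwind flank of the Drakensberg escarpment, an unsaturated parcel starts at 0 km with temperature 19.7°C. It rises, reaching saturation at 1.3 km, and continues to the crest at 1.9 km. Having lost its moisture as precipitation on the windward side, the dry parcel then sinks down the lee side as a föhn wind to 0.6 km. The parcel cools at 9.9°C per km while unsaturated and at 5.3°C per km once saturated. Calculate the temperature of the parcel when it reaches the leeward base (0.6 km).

16.52°C

From 0 m to 1300 m (dry): cools by 9.9 × 1.3 = 12.87°C, giving 6.83°C.
From 1300 m to 1900 m (saturated): cools by 5.3 × 0.6 = 3.18°C, giving 3.65°C.
From 1900 m to 600 m (dry descent): warms by 9.9 × 1.3 = 12.87°C, giving 16.52°C.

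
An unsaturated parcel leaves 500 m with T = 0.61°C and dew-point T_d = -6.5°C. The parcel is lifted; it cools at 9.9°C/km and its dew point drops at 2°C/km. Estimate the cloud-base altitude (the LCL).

1400 m

T and T_d converge at 9.9 − 2 = 7.9°C per km
Height above start = (0.61 − (-6.5)) / 7.9 = 0.9 km
LCL altitude = 500 m + 900 m = 1400 m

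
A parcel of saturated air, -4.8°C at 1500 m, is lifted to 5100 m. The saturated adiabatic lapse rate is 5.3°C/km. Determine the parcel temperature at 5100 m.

-23.88°C

1500–5100 m, saturated adiabatic: Δz = 3.6 km ⇒ ΔT = -19.08°C; T = -23.88°C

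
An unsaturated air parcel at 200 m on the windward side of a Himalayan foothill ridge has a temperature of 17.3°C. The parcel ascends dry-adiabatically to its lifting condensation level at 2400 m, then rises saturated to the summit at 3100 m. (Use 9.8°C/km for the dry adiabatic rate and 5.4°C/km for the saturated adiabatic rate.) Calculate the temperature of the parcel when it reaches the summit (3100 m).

-8.04°C

200–2400 m, dry: Δz = 2.2 km ⇒ ΔT = -21.56°C; T = -4.26°C
2400–3100 m, saturated: Δz = 0.7 km ⇒ ΔT = -3.78°C; T = -8.04°C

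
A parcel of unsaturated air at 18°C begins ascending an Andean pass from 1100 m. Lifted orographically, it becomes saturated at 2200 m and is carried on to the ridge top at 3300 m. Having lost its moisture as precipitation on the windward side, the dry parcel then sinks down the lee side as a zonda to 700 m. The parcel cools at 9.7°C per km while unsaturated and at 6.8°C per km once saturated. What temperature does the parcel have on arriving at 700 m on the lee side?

25.07°C

1100 → 2200 m (dry, 9.7°C/km): ΔT = -9.7 × 1.1 = -10.67°C → T = 7.33°C
2200 → 3300 m (saturated, 6.8°C/km): ΔT = -6.8 × 1.1 = -7.48°C → T = -0.15°C
3300 → 700 m (dry descent, 9.7°C/km): ΔT = +9.7 × 2.6 = +25.22°C → T = 25.07°C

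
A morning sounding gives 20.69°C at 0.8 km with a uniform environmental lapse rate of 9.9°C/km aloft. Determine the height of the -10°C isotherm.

3.9 km

Height above start = (20.69 − (-10)) / 9.9 = 3.1 km
Altitude = 800 m + 3100 m = 3900 m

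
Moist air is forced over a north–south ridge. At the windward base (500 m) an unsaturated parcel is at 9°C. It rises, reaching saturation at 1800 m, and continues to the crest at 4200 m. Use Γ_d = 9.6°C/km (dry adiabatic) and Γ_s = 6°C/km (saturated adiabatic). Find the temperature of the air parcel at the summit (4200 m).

-17.88°C

Dry to 1800 m: -9.6 × 1.3 km = -12.48°C, so T = -3.48°C.
Saturated to 4200 m: -6 × 2.4 km = -14.4°C, so T = -17.88°C.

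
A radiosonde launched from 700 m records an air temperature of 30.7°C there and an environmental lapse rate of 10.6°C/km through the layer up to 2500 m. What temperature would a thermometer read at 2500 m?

11.62°C

700–2500 m, environmental: Δz = 1.8 km ⇒ ΔT = -19.08°C; T = 11.62°C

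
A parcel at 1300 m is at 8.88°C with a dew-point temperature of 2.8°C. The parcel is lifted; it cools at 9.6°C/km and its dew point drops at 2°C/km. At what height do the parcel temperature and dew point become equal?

T and T_d converge at 9.6 − 2 = 7.6°C per km
Height above start = (8.88 − 2.8) / 7.6 = 0.8 km
LCL altitude = 1300 m + 800 m = 2100 m

2100 m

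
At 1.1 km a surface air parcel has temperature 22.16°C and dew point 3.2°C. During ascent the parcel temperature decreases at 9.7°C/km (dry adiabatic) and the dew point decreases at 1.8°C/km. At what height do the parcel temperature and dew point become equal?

3.5 km

T and T_d converge at 9.7 − 1.8 = 7.9°C per km
Height above start = (22.16 − 3.2) / 7.9 = 2.4 km
LCL altitude = 1100 m + 2400 m = 3500 m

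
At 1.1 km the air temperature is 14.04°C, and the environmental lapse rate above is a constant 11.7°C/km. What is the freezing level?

Height above start = (14.04 − 0) / 11.7 = 1.2 km
Altitude = 1100 m + 1200 m = 2300 m

2.3 km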